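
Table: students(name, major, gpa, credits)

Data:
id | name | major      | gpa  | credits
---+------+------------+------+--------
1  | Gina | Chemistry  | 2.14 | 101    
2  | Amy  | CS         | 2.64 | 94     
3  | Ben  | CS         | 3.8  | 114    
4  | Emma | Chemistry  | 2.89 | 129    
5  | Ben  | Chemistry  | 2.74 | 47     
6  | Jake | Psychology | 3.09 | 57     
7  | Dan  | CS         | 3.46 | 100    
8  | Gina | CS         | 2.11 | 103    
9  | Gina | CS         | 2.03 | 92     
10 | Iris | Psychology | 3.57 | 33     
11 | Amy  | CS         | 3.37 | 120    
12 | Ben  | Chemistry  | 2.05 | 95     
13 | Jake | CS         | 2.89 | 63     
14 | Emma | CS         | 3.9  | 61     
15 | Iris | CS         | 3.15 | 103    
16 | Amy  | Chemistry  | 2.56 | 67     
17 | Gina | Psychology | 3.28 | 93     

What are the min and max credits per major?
SELECT major, MIN(credits), MAX(credits)
FROM students
GROUP BY major

Result:
  CS: min=61, max=120
  Chemistry: min=47, max=129
  Psychology: min=33, max=93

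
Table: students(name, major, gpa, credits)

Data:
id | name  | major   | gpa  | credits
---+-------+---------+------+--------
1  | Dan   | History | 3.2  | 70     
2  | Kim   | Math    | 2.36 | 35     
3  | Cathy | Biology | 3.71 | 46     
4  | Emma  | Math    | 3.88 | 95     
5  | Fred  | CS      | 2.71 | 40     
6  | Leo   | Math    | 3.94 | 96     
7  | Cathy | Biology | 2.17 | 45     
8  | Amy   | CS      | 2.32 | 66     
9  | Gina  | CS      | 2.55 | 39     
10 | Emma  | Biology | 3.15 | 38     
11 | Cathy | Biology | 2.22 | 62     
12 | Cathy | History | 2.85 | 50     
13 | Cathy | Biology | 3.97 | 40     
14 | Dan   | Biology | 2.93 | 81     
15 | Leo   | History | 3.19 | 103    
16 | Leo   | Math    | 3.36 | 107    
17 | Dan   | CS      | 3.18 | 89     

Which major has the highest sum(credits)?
SELECT major, SUM(credits) as val
FROM students
GROUP BY major
ORDER BY val DESC
LIMIT 1

Result: Math with sum(credits) = 333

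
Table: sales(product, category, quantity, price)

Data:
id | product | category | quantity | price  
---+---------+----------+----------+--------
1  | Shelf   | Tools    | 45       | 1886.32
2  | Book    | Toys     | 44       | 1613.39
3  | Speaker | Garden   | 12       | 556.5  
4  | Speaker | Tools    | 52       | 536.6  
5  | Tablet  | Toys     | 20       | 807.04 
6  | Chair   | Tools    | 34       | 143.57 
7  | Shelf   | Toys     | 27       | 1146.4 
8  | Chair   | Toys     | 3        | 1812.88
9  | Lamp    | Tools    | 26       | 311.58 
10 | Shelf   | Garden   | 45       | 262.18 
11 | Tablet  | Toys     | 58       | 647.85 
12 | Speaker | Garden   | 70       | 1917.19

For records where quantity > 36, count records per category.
SELECT category, COUNT(*)
FROM sales
WHERE quantity > 36
GROUP BY category

Note: WHERE filters rows before grouping.

Result:
  Garden: 2
  Tools: 2
  Toys: 2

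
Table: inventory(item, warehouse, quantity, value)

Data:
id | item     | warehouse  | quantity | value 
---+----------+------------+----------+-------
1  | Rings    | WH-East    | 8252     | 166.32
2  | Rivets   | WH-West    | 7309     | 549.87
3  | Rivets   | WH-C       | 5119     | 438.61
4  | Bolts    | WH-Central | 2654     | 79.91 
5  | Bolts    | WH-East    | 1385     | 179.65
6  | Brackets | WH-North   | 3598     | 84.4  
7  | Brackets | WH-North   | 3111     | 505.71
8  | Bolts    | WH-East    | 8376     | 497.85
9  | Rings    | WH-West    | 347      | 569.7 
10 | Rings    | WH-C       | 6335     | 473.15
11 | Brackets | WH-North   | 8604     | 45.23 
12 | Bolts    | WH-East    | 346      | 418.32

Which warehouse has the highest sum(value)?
SELECT warehouse, SUM(value) as val
FROM inventory
GROUP BY warehouse
ORDER BY val DESC
LIMIT 1

Result: WH-East with sum(value) = 1262.14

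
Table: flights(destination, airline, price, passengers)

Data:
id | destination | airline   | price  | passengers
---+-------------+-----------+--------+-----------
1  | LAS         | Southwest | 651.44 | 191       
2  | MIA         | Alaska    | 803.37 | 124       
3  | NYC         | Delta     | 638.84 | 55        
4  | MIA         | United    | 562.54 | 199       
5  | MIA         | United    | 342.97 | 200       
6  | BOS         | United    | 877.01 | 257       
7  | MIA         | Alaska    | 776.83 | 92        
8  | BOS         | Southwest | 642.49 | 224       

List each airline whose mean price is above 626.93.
SELECT airline, AVG(price)
FROM flights
GROUP BY airline
HAVING AVG(price) > 626.93

Result:
  Alaska: avg=790.10
  Delta: avg=638.84
  Southwest: avg=646.97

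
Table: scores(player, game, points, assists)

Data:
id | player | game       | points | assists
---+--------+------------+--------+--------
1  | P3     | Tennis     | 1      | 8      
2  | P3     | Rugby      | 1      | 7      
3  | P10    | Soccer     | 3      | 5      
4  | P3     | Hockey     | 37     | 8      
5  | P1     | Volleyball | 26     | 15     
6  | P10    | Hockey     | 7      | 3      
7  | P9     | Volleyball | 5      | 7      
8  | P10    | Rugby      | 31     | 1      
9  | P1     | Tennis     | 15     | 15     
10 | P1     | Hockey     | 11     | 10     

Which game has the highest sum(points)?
SELECT game, SUM(points) as val
FROM scores
GROUP BY game
ORDER BY val DESC
LIMIT 1

Result: Hockey with sum(points) = 55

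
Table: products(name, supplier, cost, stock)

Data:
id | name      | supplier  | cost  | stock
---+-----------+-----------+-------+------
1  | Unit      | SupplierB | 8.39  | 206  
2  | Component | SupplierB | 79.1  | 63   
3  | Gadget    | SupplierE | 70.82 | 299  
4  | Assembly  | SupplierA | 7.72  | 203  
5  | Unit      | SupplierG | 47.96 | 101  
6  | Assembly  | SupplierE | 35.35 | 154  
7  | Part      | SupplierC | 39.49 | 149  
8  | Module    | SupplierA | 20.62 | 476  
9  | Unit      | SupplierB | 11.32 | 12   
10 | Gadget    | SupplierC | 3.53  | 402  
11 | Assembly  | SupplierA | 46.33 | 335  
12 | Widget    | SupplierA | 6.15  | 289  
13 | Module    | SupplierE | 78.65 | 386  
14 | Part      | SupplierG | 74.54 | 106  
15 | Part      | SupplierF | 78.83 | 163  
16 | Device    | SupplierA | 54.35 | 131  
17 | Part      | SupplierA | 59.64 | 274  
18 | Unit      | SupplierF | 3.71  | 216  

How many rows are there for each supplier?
SELECT supplier, COUNT(*) as count
FROM products
GROUP BY supplier

Result:
  SupplierA: 6
  SupplierB: 3
  SupplierC: 2
  SupplierE: 3
  SupplierF: 2
  SupplierG: 2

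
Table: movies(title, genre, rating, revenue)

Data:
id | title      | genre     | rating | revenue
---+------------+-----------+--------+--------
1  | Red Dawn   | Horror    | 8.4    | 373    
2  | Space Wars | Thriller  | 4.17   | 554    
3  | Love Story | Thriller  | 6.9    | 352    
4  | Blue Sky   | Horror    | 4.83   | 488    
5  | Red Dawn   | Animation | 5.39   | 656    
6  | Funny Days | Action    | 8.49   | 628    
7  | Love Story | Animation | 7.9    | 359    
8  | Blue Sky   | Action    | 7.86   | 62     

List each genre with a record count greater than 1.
SELECT genre, COUNT(*) as cnt
FROM movies
GROUP BY genre
HAVING COUNT(*) > 1

Result:
  Action: 2
  Animation: 2
  Horror: 2
  Thriller: 2

Note: HAVING filters groups after aggregation, WHERE filters rows before.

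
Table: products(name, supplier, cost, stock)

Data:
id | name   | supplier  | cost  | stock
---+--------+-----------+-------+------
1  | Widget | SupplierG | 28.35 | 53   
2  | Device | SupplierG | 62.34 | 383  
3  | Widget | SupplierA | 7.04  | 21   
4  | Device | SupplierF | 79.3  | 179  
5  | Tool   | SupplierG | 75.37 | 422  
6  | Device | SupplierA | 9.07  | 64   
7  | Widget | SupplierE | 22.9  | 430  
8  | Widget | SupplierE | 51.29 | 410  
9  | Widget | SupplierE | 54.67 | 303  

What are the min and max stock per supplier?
SELECT supplier, MIN(stock), MAX(stock)
FROM products
GROUP BY supplier

Result:
  SupplierA: min=21, max=64
  SupplierE: min=303, max=430
  SupplierF: min=179, max=179
  SupplierG: min=53, max=422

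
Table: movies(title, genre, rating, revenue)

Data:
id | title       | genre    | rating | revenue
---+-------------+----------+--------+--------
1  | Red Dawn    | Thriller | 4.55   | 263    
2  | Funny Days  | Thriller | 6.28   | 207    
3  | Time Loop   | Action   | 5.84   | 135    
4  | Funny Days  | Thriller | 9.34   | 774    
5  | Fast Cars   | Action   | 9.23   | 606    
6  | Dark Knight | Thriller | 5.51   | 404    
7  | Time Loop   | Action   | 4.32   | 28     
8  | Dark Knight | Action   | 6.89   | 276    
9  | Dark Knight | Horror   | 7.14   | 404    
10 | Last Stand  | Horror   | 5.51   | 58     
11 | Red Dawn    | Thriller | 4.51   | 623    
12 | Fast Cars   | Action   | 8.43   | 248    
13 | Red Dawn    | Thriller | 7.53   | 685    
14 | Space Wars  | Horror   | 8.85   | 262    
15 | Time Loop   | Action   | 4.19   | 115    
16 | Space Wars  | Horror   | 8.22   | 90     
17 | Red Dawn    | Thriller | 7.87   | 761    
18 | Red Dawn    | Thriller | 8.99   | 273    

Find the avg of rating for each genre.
SELECT genre, AVG(rating) as result
FROM movies
GROUP BY genre

Result:
  Action: 6.48
  Horror: 7.43
  Thriller: 6.82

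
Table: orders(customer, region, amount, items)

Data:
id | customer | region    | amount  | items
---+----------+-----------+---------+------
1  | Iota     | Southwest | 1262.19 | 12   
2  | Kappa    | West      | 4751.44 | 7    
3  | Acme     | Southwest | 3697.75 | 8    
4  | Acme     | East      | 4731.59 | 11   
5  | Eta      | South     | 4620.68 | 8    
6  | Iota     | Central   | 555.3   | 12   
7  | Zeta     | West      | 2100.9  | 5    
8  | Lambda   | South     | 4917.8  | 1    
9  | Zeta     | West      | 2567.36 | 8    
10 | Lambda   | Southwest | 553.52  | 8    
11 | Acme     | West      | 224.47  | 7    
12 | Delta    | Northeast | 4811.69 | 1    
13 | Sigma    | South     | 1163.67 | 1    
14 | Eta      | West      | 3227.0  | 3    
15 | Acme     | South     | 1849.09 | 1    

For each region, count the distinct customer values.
SELECT region, COUNT(DISTINCT customer)
FROM orders
GROUP BY region

Result:
  Central: 1 distinct
  East: 1 distinct
  Northeast: 1 distinct
  South: 4 distinct
  Southwest: 3 distinct
  West: 4 distinct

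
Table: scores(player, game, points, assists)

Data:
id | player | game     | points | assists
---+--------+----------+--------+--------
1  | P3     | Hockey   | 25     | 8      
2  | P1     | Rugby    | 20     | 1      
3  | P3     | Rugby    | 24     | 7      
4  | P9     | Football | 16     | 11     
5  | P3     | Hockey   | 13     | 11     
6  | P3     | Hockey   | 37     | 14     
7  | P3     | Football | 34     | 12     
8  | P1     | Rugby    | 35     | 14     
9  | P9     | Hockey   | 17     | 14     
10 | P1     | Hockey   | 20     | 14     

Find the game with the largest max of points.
SELECT game, MAX(points) as val
FROM scores
GROUP BY game
ORDER BY val DESC
LIMIT 1

Result: Hockey with max(points) = 37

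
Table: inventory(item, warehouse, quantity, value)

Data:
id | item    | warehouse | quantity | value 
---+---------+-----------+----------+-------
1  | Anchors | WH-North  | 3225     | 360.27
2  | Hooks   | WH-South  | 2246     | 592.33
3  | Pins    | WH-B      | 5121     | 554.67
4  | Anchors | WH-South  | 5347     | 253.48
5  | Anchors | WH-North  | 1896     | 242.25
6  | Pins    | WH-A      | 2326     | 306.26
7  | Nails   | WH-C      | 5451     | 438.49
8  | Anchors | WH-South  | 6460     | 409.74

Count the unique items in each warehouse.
SELECT warehouse, COUNT(DISTINCT item)
FROM inventory
GROUP BY warehouse

Result:
  WH-A: 1 distinct
  WH-B: 1 distinct
  WH-C: 1 distinct
  WH-North: 1 distinct
  WH-South: 2 distinct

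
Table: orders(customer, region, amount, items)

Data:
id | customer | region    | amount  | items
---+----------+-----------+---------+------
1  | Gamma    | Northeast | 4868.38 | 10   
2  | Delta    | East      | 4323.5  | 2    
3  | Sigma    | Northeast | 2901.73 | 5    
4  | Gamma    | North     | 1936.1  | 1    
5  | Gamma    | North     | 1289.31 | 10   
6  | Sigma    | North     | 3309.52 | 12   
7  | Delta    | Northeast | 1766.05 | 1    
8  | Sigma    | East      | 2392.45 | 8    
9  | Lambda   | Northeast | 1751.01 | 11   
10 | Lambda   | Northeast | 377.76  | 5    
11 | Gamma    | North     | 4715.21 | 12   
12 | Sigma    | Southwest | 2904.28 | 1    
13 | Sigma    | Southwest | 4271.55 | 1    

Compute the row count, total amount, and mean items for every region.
SELECT region,
       COUNT(*) as cnt,
       SUM(amount) as total_amount,
       AVG(items) as avg_items
FROM orders
GROUP BY region

Result:
  East: 2 records, 6715.95 total amount, 5.00 avg items
  North: 4 records, 11250.14 total amount, 8.75 avg items
  Northeast: 5 records, 11664.93 total amount, 6.40 avg items
  Southwest: 2 records, 7175.83 total amount, 1.00 avg items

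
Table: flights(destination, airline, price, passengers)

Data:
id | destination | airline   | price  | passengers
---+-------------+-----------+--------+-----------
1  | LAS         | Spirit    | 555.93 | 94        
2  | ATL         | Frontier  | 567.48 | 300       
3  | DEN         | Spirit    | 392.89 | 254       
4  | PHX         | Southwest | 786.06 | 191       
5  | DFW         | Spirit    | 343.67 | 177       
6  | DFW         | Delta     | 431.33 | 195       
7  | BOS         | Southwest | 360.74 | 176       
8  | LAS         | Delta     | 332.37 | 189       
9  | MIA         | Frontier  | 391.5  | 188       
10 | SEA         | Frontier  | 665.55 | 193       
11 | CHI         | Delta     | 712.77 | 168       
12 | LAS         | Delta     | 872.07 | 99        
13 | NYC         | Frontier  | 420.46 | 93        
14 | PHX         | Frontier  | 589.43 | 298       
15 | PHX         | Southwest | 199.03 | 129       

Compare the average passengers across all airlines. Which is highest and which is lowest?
SELECT airline, AVG(passengers)
FROM flights
GROUP BY airline
ORDER BY AVG(passengers)

All groups:
  Delta: 162.75
  Southwest: 165.33
  Spirit: 175.00
  Frontier: 214.40

Highest: Frontier (214.40)
Lowest: Delta (162.75)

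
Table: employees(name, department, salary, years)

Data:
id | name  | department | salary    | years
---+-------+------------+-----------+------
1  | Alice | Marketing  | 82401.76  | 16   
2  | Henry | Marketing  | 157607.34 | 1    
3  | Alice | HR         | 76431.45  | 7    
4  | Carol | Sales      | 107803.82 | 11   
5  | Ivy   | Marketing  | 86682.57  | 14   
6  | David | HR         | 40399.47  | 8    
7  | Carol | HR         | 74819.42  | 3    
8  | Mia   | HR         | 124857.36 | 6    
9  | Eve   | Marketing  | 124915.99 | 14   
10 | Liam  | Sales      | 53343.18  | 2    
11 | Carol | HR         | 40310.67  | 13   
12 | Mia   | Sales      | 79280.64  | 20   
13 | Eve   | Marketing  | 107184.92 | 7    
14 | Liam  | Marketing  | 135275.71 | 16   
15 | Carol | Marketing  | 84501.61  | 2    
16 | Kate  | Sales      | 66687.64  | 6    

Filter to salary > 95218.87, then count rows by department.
SELECT department, COUNT(*)
FROM employees
WHERE salary > 95218.87
GROUP BY department

Note: WHERE filters rows before grouping.

Result:
  HR: 1
  Marketing: 4
  Sales: 1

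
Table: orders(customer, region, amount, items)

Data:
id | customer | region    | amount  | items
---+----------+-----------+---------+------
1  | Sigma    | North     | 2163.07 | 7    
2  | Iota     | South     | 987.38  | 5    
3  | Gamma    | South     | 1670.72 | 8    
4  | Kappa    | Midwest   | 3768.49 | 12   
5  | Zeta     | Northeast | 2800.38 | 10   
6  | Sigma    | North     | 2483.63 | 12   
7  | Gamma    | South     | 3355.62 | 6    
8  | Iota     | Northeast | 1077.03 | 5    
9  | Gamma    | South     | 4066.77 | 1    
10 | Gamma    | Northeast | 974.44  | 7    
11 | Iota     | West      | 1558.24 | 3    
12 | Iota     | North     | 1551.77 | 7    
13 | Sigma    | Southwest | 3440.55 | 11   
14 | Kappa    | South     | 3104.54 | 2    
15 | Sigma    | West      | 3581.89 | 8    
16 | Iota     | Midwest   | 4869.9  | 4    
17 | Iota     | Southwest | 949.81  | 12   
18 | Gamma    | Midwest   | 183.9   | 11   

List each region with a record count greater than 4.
SELECT region, COUNT(*) as cnt
FROM orders
GROUP BY region
HAVING COUNT(*) > 4

Result:
  South: 5

Note: HAVING filters groups after aggregation, WHERE filters rows before.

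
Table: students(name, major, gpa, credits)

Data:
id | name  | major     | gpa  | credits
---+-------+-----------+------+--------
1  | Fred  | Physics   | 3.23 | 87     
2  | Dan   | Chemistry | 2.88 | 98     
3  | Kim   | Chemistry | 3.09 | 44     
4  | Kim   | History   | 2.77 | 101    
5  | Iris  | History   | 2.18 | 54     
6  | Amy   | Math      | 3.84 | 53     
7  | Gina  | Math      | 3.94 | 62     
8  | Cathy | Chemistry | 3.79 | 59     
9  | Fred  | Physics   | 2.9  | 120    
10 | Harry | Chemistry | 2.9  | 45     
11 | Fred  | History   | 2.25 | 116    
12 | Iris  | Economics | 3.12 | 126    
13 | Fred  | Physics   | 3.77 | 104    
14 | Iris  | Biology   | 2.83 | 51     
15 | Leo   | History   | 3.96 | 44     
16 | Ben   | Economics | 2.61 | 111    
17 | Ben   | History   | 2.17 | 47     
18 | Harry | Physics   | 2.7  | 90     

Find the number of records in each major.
SELECT major, COUNT(*) as count
FROM students
GROUP BY major

Result:
  Biology: 1
  Chemistry: 4
  Economics: 2
  History: 5
  Math: 2
  Physics: 4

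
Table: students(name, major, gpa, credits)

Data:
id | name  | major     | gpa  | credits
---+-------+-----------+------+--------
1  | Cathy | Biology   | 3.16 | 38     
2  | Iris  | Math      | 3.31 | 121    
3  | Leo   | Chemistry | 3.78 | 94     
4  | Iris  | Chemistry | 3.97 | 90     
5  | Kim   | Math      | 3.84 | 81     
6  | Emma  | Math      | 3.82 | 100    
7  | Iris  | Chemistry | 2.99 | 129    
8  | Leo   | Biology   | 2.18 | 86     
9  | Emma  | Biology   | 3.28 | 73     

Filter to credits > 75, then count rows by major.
SELECT major, COUNT(*)
FROM students
WHERE credits > 75
GROUP BY major

Note: WHERE filters rows before grouping.

Result:
  Biology: 1
  Chemistry: 3
  Math: 3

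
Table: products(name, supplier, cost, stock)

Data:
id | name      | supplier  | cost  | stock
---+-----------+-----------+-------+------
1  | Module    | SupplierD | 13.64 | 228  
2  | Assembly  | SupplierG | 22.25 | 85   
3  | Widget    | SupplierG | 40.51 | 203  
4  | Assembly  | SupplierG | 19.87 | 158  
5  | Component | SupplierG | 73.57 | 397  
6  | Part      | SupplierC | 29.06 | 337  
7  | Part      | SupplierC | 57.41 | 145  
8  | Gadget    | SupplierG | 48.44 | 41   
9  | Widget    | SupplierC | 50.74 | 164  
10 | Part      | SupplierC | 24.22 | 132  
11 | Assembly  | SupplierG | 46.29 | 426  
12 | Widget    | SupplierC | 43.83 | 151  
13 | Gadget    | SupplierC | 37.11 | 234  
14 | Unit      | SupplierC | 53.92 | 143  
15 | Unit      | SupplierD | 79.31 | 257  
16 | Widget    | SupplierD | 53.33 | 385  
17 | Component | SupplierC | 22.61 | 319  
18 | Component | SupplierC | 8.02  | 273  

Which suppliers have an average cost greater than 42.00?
SELECT supplier, AVG(cost)
FROM products
GROUP BY supplier
HAVING AVG(cost) > 42.00

Result:
  SupplierD: avg=48.76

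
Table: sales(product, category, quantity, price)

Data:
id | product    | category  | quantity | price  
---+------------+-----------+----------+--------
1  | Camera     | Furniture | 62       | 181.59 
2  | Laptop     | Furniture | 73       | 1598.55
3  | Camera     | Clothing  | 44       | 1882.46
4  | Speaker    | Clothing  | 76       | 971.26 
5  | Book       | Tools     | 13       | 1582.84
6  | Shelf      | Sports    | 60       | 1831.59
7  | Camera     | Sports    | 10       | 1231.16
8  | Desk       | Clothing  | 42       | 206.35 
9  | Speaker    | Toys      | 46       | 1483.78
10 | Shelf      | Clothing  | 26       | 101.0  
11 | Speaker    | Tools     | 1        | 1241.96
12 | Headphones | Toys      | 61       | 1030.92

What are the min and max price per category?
SELECT category, MIN(price), MAX(price)
FROM sales
GROUP BY category

Result:
  Clothing: min=101.00, max=1882.46
  Furniture: min=181.59, max=1598.55
  Sports: min=1231.16, max=1831.59
  Tools: min=1241.96, max=1582.84
  Toys: min=1030.92, max=1483.78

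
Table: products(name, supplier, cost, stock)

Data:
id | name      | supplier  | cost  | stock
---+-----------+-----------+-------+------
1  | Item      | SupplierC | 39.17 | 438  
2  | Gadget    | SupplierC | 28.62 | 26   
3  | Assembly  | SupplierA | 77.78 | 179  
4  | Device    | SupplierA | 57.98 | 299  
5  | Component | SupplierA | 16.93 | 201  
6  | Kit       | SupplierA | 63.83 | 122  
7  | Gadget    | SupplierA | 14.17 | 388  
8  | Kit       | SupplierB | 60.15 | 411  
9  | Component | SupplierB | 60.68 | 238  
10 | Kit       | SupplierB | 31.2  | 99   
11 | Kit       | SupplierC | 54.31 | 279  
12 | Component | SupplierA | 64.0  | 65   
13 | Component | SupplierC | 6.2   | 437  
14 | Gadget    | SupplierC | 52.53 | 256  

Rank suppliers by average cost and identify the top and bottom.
SELECT supplier, AVG(cost)
FROM products
GROUP BY supplier
ORDER BY AVG(cost)

All groups:
  SupplierC: 36.17
  SupplierA: 49.12
  SupplierB: 50.68

Highest: SupplierB (50.68)
Lowest: SupplierC (36.17)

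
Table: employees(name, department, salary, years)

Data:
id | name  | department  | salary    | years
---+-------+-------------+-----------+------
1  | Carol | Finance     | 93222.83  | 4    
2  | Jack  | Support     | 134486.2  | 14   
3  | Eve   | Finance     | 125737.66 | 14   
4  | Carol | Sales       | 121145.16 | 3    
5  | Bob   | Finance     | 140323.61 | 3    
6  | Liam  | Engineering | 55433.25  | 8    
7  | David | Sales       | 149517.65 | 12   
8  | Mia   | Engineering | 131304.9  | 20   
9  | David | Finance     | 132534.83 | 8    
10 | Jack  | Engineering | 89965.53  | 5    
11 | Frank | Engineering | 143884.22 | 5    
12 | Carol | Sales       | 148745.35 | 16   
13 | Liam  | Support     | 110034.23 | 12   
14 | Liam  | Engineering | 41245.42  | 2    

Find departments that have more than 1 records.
SELECT department, COUNT(*) as cnt
FROM employees
GROUP BY department
HAVING COUNT(*) > 1

Result:
  Engineering: 5
  Finance: 4
  Sales: 3
  Support: 2

Note: HAVING filters groups after aggregation, WHERE filters rows before.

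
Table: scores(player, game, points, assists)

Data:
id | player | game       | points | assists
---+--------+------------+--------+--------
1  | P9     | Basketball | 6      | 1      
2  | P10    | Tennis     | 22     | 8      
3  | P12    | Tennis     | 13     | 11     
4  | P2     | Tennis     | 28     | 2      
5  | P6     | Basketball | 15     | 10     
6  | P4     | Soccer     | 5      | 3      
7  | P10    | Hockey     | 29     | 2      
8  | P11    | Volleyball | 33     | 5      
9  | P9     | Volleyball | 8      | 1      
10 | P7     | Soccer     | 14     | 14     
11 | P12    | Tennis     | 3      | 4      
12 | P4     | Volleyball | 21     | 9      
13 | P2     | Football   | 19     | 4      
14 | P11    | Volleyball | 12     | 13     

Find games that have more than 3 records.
SELECT game, COUNT(*) as cnt
FROM scores
GROUP BY game
HAVING COUNT(*) > 3

Result:
  Tennis: 4
  Volleyball: 4

Note: HAVING filters groups after aggregation, WHERE filters rows before.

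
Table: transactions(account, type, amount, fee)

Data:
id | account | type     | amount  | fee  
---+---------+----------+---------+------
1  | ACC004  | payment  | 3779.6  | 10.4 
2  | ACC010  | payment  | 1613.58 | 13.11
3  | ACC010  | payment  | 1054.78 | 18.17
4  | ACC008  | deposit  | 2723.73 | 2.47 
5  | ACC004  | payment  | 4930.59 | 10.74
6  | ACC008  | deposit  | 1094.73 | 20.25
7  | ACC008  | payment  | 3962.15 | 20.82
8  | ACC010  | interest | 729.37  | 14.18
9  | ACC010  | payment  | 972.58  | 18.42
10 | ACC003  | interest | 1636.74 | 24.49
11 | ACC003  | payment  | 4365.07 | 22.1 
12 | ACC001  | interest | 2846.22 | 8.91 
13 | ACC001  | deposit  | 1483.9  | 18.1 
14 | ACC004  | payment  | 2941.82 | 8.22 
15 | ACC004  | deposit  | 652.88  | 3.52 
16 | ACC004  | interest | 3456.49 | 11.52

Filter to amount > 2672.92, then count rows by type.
SELECT type, COUNT(*)
FROM transactions
WHERE amount > 2672.92
GROUP BY type

Note: WHERE filters rows before grouping.

Result:
  deposit: 1
  interest: 2
  payment: 5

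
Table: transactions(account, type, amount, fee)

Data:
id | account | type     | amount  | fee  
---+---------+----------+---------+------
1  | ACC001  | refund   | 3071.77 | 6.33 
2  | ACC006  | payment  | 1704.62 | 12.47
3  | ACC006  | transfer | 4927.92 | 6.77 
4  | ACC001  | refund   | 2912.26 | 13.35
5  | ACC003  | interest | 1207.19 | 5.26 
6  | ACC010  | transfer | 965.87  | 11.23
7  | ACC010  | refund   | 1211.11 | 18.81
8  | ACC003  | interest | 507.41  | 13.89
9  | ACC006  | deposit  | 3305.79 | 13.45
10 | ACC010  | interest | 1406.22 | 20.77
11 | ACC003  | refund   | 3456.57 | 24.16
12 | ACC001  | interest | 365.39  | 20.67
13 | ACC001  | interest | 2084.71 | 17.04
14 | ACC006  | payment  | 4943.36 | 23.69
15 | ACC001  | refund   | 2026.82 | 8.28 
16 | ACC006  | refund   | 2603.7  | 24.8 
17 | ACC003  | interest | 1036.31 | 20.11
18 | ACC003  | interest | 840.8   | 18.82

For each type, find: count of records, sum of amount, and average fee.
SELECT type,
       COUNT(*) as cnt,
       SUM(amount) as total_amount,
       AVG(fee) as avg_fee
FROM transactions
GROUP BY type

Result:
  deposit: 1 records, 3305.79 total amount, 13.45 avg fee
  interest: 7 records, 7448.03 total amount, 16.65 avg fee
  payment: 2 records, 6647.98 total amount, 18.08 avg fee
  refund: 6 records, 15282.23 total amount, 15.96 avg fee
  transfer: 2 records, 5893.79 total amount, 9.00 avg fee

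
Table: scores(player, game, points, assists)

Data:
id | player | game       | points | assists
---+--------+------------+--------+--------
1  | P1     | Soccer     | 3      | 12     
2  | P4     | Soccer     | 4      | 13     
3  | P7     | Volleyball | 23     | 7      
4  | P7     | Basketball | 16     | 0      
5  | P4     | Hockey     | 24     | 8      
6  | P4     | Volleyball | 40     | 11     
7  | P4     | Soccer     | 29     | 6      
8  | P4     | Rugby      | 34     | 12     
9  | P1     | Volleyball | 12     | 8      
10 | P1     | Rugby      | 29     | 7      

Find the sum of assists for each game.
SELECT game, SUM(assists) as result
FROM scores
GROUP BY game

Result:
  Basketball: 0
  Hockey: 8
  Rugby: 19
  Soccer: 31
  Volleyball: 26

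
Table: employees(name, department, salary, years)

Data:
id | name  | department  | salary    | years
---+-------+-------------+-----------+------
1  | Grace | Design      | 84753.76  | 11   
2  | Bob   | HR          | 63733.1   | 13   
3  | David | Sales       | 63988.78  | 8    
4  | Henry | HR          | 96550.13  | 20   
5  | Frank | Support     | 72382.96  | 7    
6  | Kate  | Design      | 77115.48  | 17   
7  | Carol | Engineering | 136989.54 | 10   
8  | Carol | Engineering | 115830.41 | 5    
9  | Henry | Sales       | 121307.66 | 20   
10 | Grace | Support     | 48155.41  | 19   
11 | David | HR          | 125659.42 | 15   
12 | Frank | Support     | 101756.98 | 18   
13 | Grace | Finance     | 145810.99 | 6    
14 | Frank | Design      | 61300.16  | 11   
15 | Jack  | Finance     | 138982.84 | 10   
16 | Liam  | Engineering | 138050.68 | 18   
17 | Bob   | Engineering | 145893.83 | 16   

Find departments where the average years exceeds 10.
SELECT department, AVG(years)
FROM employees
GROUP BY department
HAVING AVG(years) > 10

Result:
  Design: avg=13.00
  Engineering: avg=12.25
  HR: avg=16.00
  Sales: avg=14.00
  Support: avg=14.67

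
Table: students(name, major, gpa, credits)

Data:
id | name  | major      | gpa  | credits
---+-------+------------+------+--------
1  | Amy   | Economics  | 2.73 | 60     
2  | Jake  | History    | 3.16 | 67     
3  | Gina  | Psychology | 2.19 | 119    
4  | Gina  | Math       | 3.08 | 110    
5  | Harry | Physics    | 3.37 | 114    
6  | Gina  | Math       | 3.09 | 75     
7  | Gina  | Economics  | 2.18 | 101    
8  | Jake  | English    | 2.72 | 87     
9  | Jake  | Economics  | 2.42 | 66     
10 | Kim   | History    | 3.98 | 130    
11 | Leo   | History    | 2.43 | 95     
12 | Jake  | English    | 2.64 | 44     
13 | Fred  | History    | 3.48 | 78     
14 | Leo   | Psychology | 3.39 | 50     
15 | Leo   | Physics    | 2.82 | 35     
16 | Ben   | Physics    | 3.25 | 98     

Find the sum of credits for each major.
SELECT major, SUM(credits) as result
FROM students
GROUP BY major

Result:
  Economics: 227
  English: 131
  History: 370
  Math: 185
  Physics: 247
  Psychology: 169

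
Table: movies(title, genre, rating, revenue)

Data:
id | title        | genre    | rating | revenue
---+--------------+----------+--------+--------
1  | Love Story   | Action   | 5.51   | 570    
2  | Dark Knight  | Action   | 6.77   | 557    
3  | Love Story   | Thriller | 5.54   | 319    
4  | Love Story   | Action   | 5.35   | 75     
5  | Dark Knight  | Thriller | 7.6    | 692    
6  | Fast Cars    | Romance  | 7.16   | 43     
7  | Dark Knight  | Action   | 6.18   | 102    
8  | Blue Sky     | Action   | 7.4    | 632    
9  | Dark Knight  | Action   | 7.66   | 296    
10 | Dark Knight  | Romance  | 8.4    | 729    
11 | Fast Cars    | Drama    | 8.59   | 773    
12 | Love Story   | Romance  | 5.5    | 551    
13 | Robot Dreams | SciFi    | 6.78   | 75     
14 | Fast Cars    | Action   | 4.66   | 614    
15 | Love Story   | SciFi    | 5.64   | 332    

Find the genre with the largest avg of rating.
SELECT genre, AVG(rating) as val
FROM movies
GROUP BY genre
ORDER BY val DESC
LIMIT 1

Result: Drama with avg(rating) = 8.59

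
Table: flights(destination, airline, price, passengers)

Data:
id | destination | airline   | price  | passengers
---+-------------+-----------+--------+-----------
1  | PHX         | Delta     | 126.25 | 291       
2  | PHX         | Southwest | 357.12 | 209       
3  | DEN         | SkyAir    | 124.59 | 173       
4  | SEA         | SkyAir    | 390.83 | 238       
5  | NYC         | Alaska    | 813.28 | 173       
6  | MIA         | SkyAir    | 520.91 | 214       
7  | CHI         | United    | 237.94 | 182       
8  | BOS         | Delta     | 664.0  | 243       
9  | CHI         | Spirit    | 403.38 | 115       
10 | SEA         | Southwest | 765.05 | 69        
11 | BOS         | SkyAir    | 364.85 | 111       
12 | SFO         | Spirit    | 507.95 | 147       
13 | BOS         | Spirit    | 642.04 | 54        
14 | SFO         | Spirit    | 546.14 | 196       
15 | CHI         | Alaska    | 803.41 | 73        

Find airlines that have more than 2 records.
SELECT airline, COUNT(*) as cnt
FROM flights
GROUP BY airline
HAVING COUNT(*) > 2

Result:
  SkyAir: 4
  Spirit: 4

Note: HAVING filters groups after aggregation, WHERE filters rows before.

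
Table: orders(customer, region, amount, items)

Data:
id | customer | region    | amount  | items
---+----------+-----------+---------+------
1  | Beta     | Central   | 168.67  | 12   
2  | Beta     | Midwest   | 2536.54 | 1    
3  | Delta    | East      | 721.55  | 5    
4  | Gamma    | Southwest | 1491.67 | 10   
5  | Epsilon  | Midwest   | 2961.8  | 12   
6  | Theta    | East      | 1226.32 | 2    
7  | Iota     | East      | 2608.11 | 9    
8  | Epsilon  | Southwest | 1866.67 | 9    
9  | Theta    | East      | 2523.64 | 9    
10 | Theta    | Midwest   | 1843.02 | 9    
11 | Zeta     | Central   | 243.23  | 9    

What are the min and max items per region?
SELECT region, MIN(items), MAX(items)
FROM orders
GROUP BY region

Result:
  Central: min=9, max=12
  East: min=2, max=9
  Midwest: min=1, max=12
  Southwest: min=9, max=10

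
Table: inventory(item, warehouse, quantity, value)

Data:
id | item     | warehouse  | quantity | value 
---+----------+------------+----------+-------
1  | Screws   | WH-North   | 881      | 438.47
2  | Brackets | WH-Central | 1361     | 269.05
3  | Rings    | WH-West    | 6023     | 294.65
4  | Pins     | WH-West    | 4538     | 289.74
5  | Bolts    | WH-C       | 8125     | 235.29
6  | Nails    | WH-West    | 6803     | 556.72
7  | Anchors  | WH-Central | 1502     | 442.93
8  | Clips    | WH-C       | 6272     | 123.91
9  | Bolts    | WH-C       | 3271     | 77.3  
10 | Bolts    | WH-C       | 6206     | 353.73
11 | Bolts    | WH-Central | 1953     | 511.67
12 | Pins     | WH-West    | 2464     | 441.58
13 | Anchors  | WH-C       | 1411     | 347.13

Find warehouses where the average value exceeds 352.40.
SELECT warehouse, AVG(value)
FROM inventory
GROUP BY warehouse
HAVING AVG(value) > 352.40

Result:
  WH-Central: avg=407.88
  WH-North: avg=438.47
  WH-West: avg=395.67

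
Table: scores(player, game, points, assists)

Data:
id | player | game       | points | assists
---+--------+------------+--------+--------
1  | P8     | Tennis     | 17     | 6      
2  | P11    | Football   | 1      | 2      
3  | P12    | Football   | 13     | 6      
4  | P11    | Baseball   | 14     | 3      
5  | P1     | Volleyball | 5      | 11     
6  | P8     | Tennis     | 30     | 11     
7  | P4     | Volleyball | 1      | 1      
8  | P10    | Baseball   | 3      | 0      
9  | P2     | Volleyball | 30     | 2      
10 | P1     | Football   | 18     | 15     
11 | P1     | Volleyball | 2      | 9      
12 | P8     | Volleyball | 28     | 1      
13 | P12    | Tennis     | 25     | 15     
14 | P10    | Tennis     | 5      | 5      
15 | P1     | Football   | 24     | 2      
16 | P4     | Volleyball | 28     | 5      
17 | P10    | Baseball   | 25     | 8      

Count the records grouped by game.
SELECT game, COUNT(*) as count
FROM scores
GROUP BY game

Result:
  Baseball: 3
  Football: 4
  Tennis: 4
  Volleyball: 6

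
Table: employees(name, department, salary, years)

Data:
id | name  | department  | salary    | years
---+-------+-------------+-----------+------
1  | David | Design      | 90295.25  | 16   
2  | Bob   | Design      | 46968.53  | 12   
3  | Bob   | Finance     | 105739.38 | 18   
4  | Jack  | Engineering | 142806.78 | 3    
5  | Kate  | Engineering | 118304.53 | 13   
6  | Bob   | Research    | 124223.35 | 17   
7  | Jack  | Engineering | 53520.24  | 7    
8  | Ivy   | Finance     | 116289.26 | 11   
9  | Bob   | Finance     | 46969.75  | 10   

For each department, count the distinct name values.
SELECT department, COUNT(DISTINCT name)
FROM employees
GROUP BY department

Result:
  Design: 2 distinct
  Engineering: 2 distinct
  Finance: 2 distinct
  Research: 1 distinct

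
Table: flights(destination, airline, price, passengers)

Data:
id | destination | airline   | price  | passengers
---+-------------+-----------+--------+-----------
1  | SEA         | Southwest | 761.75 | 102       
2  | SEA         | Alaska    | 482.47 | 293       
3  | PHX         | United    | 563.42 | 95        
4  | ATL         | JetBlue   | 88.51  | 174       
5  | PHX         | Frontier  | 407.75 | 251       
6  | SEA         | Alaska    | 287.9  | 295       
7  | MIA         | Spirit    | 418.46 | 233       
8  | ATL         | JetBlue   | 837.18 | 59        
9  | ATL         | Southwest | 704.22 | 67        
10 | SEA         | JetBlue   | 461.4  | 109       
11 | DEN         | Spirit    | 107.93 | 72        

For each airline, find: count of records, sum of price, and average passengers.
SELECT airline,
       COUNT(*) as cnt,
       SUM(price) as total_price,
       AVG(passengers) as avg_passengers
FROM flights
GROUP BY airline

Result:
  Alaska: 2 records, 770.37 total price, 294.00 avg passengers
  Frontier: 1 records, 407.75 total price, 251.00 avg passengers
  JetBlue: 3 records, 1387.09 total price, 114.00 avg passengers
  Southwest: 2 records, 1465.97 total price, 84.50 avg passengers
  Spirit: 2 records, 526.39 total price, 152.50 avg passengers
  United: 1 records, 563.42 total price, 95.00 avg passengers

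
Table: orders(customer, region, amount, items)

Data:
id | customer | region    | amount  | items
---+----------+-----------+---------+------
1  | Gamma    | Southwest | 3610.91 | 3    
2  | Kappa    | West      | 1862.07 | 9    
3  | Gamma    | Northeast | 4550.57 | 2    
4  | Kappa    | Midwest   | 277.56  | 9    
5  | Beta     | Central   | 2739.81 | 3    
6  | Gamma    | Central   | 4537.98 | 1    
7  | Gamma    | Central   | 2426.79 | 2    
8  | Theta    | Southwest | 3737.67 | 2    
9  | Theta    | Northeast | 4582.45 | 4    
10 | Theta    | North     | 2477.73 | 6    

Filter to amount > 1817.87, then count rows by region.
SELECT region, COUNT(*)
FROM orders
WHERE amount > 1817.87
GROUP BY region

Note: WHERE filters rows before grouping.

Result:
  Central: 3
  North: 1
  Northeast: 2
  Southwest: 2
  West: 1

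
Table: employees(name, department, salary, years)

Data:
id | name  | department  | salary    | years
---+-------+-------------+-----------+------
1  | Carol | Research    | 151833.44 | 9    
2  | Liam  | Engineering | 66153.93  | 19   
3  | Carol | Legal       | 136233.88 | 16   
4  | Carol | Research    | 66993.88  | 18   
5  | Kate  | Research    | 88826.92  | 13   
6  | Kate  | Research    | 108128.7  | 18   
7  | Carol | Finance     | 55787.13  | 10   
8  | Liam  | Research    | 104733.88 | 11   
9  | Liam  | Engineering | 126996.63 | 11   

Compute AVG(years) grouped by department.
SELECT department, AVG(years) as result
FROM employees
GROUP BY department

Result:
  Engineering: 15.00
  Finance: 10.00
  Legal: 16.00
  Research: 13.80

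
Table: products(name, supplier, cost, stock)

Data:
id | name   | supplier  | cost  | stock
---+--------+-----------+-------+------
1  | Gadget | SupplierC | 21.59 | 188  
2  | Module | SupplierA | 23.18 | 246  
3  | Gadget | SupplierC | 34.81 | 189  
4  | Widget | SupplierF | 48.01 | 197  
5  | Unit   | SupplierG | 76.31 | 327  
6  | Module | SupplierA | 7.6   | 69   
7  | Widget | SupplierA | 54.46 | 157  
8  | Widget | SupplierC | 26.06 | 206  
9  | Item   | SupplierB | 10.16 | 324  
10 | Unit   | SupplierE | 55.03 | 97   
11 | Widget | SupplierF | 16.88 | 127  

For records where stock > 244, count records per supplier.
SELECT supplier, COUNT(*)
FROM products
WHERE stock > 244
GROUP BY supplier

Note: WHERE filters rows before grouping.

Result:
  SupplierA: 1
  SupplierB: 1
  SupplierG: 1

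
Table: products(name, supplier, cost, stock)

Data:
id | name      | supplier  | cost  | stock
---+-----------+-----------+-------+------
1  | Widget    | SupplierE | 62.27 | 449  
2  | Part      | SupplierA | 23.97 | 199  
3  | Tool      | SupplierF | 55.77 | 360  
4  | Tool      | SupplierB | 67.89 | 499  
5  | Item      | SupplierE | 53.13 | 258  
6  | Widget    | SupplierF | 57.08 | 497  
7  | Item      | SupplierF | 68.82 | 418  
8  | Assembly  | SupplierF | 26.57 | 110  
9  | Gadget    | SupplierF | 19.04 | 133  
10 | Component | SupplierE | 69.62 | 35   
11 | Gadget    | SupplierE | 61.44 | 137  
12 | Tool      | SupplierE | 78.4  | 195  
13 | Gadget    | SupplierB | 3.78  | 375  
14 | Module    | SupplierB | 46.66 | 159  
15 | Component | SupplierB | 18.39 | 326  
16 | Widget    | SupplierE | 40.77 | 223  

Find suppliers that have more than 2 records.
SELECT supplier, COUNT(*) as cnt
FROM products
GROUP BY supplier
HAVING COUNT(*) > 2

Result:
  SupplierB: 4
  SupplierE: 6
  SupplierF: 5

Note: HAVING filters groups after aggregation, WHERE filters rows before.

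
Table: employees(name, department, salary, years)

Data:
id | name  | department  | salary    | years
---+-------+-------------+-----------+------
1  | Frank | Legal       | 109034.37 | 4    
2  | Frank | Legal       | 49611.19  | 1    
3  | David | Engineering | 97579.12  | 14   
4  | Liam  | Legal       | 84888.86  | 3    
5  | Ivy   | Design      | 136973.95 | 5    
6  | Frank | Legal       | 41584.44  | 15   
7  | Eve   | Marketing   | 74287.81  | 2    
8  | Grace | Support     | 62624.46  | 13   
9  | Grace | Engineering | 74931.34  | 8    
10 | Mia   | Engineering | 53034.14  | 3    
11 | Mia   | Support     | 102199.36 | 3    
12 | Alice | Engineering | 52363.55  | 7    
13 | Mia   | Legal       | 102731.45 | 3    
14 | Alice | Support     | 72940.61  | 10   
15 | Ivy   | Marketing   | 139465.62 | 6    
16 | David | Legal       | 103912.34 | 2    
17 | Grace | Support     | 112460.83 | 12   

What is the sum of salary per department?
SELECT department, SUM(salary) as result
FROM employees
GROUP BY department

Result:
  Design: 136973.95
  Engineering: 277908.15
  Legal: 491762.65
  Marketing: 213753.43
  Support: 350225.26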